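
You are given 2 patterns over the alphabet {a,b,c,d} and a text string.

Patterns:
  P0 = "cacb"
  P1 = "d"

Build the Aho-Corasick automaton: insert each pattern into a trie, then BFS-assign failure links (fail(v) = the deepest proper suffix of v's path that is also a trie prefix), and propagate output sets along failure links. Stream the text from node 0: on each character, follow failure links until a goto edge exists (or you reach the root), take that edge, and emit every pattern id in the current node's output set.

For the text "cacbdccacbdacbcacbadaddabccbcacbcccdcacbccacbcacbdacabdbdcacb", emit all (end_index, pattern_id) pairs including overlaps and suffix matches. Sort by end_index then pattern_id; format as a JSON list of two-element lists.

Construct AC machine:
Trie nodes:
  n0 'ε': c→1 d→5
  n1 'c': a→2
  n2 'ca': c→3
  n3 'cac': b→4
  n4 'cacb': ·  ←P0
  n5 'd': ·  ←P1

BFS fail/out derivation:
  n1('c'): parent n0 fail=0; on 'c' 0 → fail=0;  out ∅∪∅=∅
  n5('d'): parent n0 fail=0; on 'd' 0 → fail=0;  out {1}∪∅={1}
  n2('ca'): parent n1 fail=0; on 'a' 0 → fail=0;  out ∅∪∅=∅
  n3('cac'): parent n2 fail=0; on 'c' 0 → fail=1;  out ∅∪∅=∅
  n4('cacb'): parent n3 fail=1; on 'b' 1→0 → fail=0;  out {0}∪∅={0}

Scan:
[0] read 'c'  n0⇒n1
[1] read 'a'  n1⇒n2
[2] read 'c'  n2⇒n3
[3] read 'b'  n3⇒n4  → match P0@[0:3]
[4] read 'd'  n4⇒n5 ·f  → match P1@[4:4]
[5] read 'c'  n5⇒n1 ·f
[6] read 'c'  n1⇒n1 ·f
[7] read 'a'  n1⇒n2
[8] read 'c'  n2⇒n3
[9] read 'b'  n3⇒n4  → match P0@[6:9]
[10] read 'd'  n4⇒n5 ·f  → match P1@[10:10]
[11] read 'a'  n5⇒n0 ·f
[12] read 'c'  n0⇒n1
[13] read 'b'  n1⇒n0 ·f
[14] read 'c'  n0⇒n1
[15] read 'a'  n1⇒n2
[16] read 'c'  n2⇒n3
[17] read 'b'  n3⇒n4  → match P0@[14:17]
[18] read 'a'  n4⇒n0 ·f
[19] read 'd'  n0⇒n5  → match P1@[19:19]
[20] read 'a'  n5⇒n0 ·f
[21] read 'd'  n0⇒n5  → match P1@[21:21]
[22] read 'd'  n5⇒n5 ·f  → match P1@[22:22]
[23] read 'a'  n5⇒n0 ·f
[24] read 'b'  n0⇒n0
[25] read 'c'  n0⇒n1
[26] read 'c'  n1⇒n1 ·f
[27] read 'b'  n1⇒n0 ·f
[28] read 'c'  n0⇒n1
[29] read 'a'  n1⇒n2
[30] read 'c'  n2⇒n3
[31] read 'b'  n3⇒n4  → match P0@[28:31]
[32] read 'c'  n4⇒n1 ·f
[33] read 'c'  n1⇒n1 ·f
[34] read 'c'  n1⇒n1 ·f
[35] read 'd'  n1⇒n5 ·f  → match P1@[35:35]
[36] read 'c'  n5⇒n1 ·f
[37] read 'a'  n1⇒n2
[38] read 'c'  n2⇒n3
[39] read 'b'  n3⇒n4  → match P0@[36:39]
[40] read 'c'  n4⇒n1 ·f
[41] read 'c'  n1⇒n1 ·f
[42] read 'a'  n1⇒n2
[43] read 'c'  n2⇒n3
[44] read 'b'  n3⇒n4  → match P0@[41:44]
[45] read 'c'  n4⇒n1 ·f
[46] read 'a'  n1⇒n2
[47] read 'c'  n2⇒n3
[48] read 'b'  n3⇒n4  → match P0@[45:48]
[49] read 'd'  n4⇒n5 ·f  → match P1@[49:49]
[50] read 'a'  n5⇒n0 ·f
[51] read 'c'  n0⇒n1
[52] read 'a'  n1⇒n2
[53] read 'b'  n2⇒n0 ·f
[54] read 'd'  n0⇒n5  → match P1@[54:54]
[55] read 'b'  n5⇒n0 ·f
[56] read 'd'  n0⇒n5  → match P1@[56:56]
[57] read 'c'  n5⇒n1 ·f
[58] read 'a'  n1⇒n2
[59] read 'c'  n2⇒n3
[60] read 'b'  n3⇒n4  → match P0@[57:60]

All matches (sorted): [[3,0],[4,1],[9,0],[10,1],[17,0],[19,1],[21,1],[22,1],[31,0],[35,1],[39,0],[44,0],[48,0],[49,1],[54,1],[56,1],[60,0]]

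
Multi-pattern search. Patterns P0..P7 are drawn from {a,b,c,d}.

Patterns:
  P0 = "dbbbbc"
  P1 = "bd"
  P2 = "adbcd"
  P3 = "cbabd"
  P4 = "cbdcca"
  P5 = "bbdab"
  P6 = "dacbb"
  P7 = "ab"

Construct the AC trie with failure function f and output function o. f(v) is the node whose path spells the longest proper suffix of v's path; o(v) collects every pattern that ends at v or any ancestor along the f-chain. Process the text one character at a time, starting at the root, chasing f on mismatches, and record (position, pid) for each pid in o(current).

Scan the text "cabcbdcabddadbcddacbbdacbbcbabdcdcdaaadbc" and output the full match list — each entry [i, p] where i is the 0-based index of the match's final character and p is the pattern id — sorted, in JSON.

Build automaton:
Trie nodes:
  n0 'ε': a→9 b→7 c→14 d→1
  n1 'd': a→27 b→2
  n2 'db': b→3
  n3 'dbb': b→4
  n4 'dbbb': b→5
  n5 'dbbbb': c→6
  n6 'dbbbbc': ·  ←P0
  n7 'b': b→23 d→8
  n8 'bd': ·  ←P1
  n9 'a': b→31 d→10
  n10 'ad': b→11
  n11 'adb': c→12
  n12 'adbc': d→13
  n13 'adbcd': ·  ←P2
  n14 'c': b→15
  n15 'cb': a→16 d→19
  n16 'cba': b→17
  n17 'cbab': d→18
  n18 'cbabd': ·  ←P3
  n19 'cbd': c→20
  n20 'cbdc': c→21
  n21 'cbdcc': a→22
  n22 'cbdcca': ·  ←P4
  n23 'bb': d→24
  n24 'bbd': a→25
  n25 'bbda': b→26
  n26 'bbdab': ·  ←P5
  n27 'da': c→28
  n28 'dac': b→29
  n29 'dacb': b→30
  n30 'dacbb': ·  ←P6
  n31 'ab': ·  ←P7

Failure links (BFS by depth):
  fail(1) 'd': from fail(0)=0 chase 'd': 0 ⇒ 0;  out=∅∪out(0)=∅
  fail(7) 'b': from fail(0)=0 chase 'b': 0 ⇒ 0;  out=∅∪out(0)=∅
  fail(9) 'a': from fail(0)=0 chase 'a': 0 ⇒ 0;  out=∅∪out(0)=∅
  fail(14) 'c': from fail(0)=0 chase 'c': 0 ⇒ 0;  out=∅∪out(0)=∅
  fail(2) 'db': from fail(1)=0 chase 'b': 0 ⇒ 7;  out=∅∪out(7)=∅
  fail(8) 'bd': from fail(7)=0 chase 'd': 0 ⇒ 1;  out={1}∪out(1)={1}
  fail(10) 'ad': from fail(9)=0 chase 'd': 0 ⇒ 1;  out=∅∪out(1)=∅
  fail(15) 'cb': from fail(14)=0 chase 'b': 0 ⇒ 7;  out=∅∪out(7)=∅
  fail(23) 'bb': from fail(7)=0 chase 'b': 0 ⇒ 7;  out=∅∪out(7)=∅
  fail(27) 'da': from fail(1)=0 chase 'a': 0 ⇒ 9;  out=∅∪out(9)=∅
  fail(31) 'ab': from fail(9)=0 chase 'b': 0 ⇒ 7;  out={7}∪out(7)={7}
  fail(3) 'dbb': from fail(2)=7 chase 'b': 7 ⇒ 23;  out=∅∪out(23)=∅
  fail(11) 'adb': from fail(10)=1 chase 'b': 1 ⇒ 2;  out=∅∪out(2)=∅
  fail(16) 'cba': from fail(15)=7 chase 'a': 7→0 ⇒ 9;  out=∅∪out(9)=∅
  fail(19) 'cbd': from fail(15)=7 chase 'd': 7 ⇒ 8;  out=∅∪out(8)={1}
  fail(24) 'bbd': from fail(23)=7 chase 'd': 7 ⇒ 8;  out=∅∪out(8)={1}
  fail(28) 'dac': from fail(27)=9 chase 'c': 9→0 ⇒ 14;  out=∅∪out(14)=∅
  fail(4) 'dbbb': from fail(3)=23 chase 'b': 23→7 ⇒ 23;  out=∅∪out(23)=∅
  fail(12) 'adbc': from fail(11)=2 chase 'c': 2→7→0 ⇒ 14;  out=∅∪out(14)=∅
  fail(17) 'cbab': from fail(16)=9 chase 'b': 9 ⇒ 31;  out=∅∪out(31)={7}
  fail(20) 'cbdc': from fail(19)=8 chase 'c': 8→1→0 ⇒ 14;  out=∅∪out(14)=∅
  fail(25) 'bbda': from fail(24)=8 chase 'a': 8→1 ⇒ 27;  out=∅∪out(27)=∅
  fail(29) 'dacb': from fail(28)=14 chase 'b': 14 ⇒ 15;  out=∅∪out(15)=∅
  fail(5) 'dbbbb': from fail(4)=23 chase 'b': 23→7 ⇒ 23;  out=∅∪out(23)=∅
  fail(13) 'adbcd': from fail(12)=14 chase 'd': 14→0 ⇒ 1;  out={2}∪out(1)={2}
  fail(18) 'cbabd': from fail(17)=31 chase 'd': 31→7 ⇒ 8;  out={3}∪out(8)={1,3}
  fail(21) 'cbdcc': from fail(20)=14 chase 'c': 14→0 ⇒ 14;  out=∅∪out(14)=∅
  fail(26) 'bbdab': from fail(25)=27 chase 'b': 27→9 ⇒ 31;  out={5}∪out(31)={5,7}
  fail(30) 'dacbb': from fail(29)=15 chase 'b': 15→7 ⇒ 23;  out={6}∪out(23)={6}
  fail(6) 'dbbbbc': from fail(5)=23 chase 'c': 23→7→0 ⇒ 14;  out={0}∪out(14)={0}
  fail(22) 'cbdcca': from fail(21)=14 chase 'a': 14→0 ⇒ 9;  out={4}∪out(9)={4}

Text stream:
[0] read 'c'  n0⇒n14
[1] read 'a'  n14⇒n9 (fail-walked)
[2] read 'b'  n9⇒n31  emit P7@[1:2]
[3] read 'c'  n31⇒n14 (fail-walked)
[4] read 'b'  n14⇒n15
[5] read 'd'  n15⇒n19  emit P1@[4:5]
[6] read 'c'  n19⇒n20
[7] read 'a'  n20⇒n9 (fail-walked)
[8] read 'b'  n9⇒n31  emit P7@[7:8]
[9] read 'd'  n31⇒n8 (fail-walked)  emit P1@[8:9]
[10] read 'd'  n8⇒n1 (fail-walked)
[11] read 'a'  n1⇒n27
[12] read 'd'  n27⇒n10 (fail-walked)
[13] read 'b'  n10⇒n11
[14] read 'c'  n11⇒n12
[15] read 'd'  n12⇒n13  emit P2@[11:15]
[16] read 'd'  n13⇒n1 (fail-walked)
[17] read 'a'  n1⇒n27
[18] read 'c'  n27⇒n28
[19] read 'b'  n28⇒n29
[20] read 'b'  n29⇒n30  emit P6@[16:20]
[21] read 'd'  n30⇒n24 (fail-walked)  emit P1@[20:21]
[22] read 'a'  n24⇒n25
[23] read 'c'  n25⇒n28 (fail-walked)
[24] read 'b'  n28⇒n29
[25] read 'b'  n29⇒n30  emit P6@[21:25]
[26] read 'c'  n30⇒n14 (fail-walked)
[27] read 'b'  n14⇒n15
[28] read 'a'  n15⇒n16
[29] read 'b'  n16⇒n17  emit P7@[28:29]
[30] read 'd'  n17⇒n18  emit P1@[29:30],P3@[26:30]
[31] read 'c'  n18⇒n14 (fail-walked)
[32] read 'd'  n14⇒n1 (fail-walked)
[33] read 'c'  n1⇒n14 (fail-walked)
[34] read 'd'  n14⇒n1 (fail-walked)
[35] read 'a'  n1⇒n27
[36] read 'a'  n27⇒n9 (fail-walked)
[37] read 'a'  n9⇒n9 (fail-walked)
[38] read 'd'  n9⇒n10
[39] read 'b'  n10⇒n11
[40] read 'c'  n11⇒n12

Matches: [[2,7],[5,1],[8,7],[9,1],[15,2],[20,6],[21,1],[25,6],[29,7],[30,1],[30,3]]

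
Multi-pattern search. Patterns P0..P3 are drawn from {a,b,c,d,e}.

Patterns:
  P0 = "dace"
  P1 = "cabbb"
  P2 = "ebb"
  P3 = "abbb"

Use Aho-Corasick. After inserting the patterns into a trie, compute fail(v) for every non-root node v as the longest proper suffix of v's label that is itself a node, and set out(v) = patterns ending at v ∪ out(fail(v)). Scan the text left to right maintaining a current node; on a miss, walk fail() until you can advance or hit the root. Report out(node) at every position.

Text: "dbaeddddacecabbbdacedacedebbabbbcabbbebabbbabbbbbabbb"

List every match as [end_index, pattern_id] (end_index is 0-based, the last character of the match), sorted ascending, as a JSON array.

Build:
Trie (insert patterns):
  n0 'ε': a→13 c→5 d→1 e→10
  n1 'd': a→2
  n2 'da': c→3
  n3 'dac': e→4
  n4 'dace': ·  [P0 ends]
  n5 'c': a→6
  n6 'ca': b→7
  n7 'cab': b→8
  n8 'cabb': b→9
  n9 'cabbb': ·  [P1 ends]
  n10 'e': b→11
  n11 'eb': b→12
  n12 'ebb': ·  [P2 ends]
  n13 'a': b→14
  n14 'ab': b→15
  n15 'abb': b→16
  n16 'abbb': ·  [P3 ends]

BFS fail/out derivation:
  fail(1) 'd': from fail(0)=0 chase 'd': 0 ⇒ 0;  out=∅∪out(0)=∅
  fail(5) 'c': from fail(0)=0 chase 'c': 0 ⇒ 0;  out=∅∪out(0)=∅
  fail(10) 'e': from fail(0)=0 chase 'e': 0 ⇒ 0;  out=∅∪out(0)=∅
  fail(13) 'a': from fail(0)=0 chase 'a': 0 ⇒ 0;  out=∅∪out(0)=∅
  fail(2) 'da': from fail(1)=0 chase 'a': 0 ⇒ 13;  out=∅∪out(13)=∅
  fail(6) 'ca': from fail(5)=0 chase 'a': 0 ⇒ 13;  out=∅∪out(13)=∅
  fail(11) 'eb': from fail(10)=0 chase 'b': 0 ⇒ 0;  out=∅∪out(0)=∅
  fail(14) 'ab': from fail(13)=0 chase 'b': 0 ⇒ 0;  out=∅∪out(0)=∅
  fail(3) 'dac': from fail(2)=13 chase 'c': 13→0 ⇒ 5;  out=∅∪out(5)=∅
  fail(7) 'cab': from fail(6)=13 chase 'b': 13 ⇒ 14;  out=∅∪out(14)=∅
  fail(12) 'ebb': from fail(11)=0 chase 'b': 0 ⇒ 0;  out={2}∪out(0)={2}
  fail(15) 'abb': from fail(14)=0 chase 'b': 0 ⇒ 0;  out=∅∪out(0)=∅
  fail(4) 'dace': from fail(3)=5 chase 'e': 5→0 ⇒ 10;  out={0}∪out(10)={0}
  fail(8) 'cabb': from fail(7)=14 chase 'b': 14 ⇒ 15;  out=∅∪out(15)=∅
  fail(16) 'abbb': from fail(15)=0 chase 'b': 0 ⇒ 0;  out={3}∪out(0)={3}
  fail(9) 'cabbb': from fail(8)=15 chase 'b': 15 ⇒ 16;  out={1}∪out(16)={1,3}

Text stream:
pos 0 'd': at 1
pos 1 'b': at 0 (via fail)
pos 2 'a': at 13
pos 3 'e': at 10 (via fail)
pos 4 'd': at 1 (via fail)
pos 5 'd': at 1 (via fail)
pos 6 'd': at 1 (via fail)
pos 7 'd': at 1 (via fail)
pos 8 'a': at 2
pos 9 'c': at 3
pos 10 'e': at 4  emit P0@[7:10]
pos 11 'c': at 5 (via fail)
pos 12 'a': at 6
pos 13 'b': at 7
pos 14 'b': at 8
pos 15 'b': at 9  emit P1@[11:15],P3@[12:15]
pos 16 'd': at 1 (via fail)
pos 17 'a': at 2
pos 18 'c': at 3
pos 19 'e': at 4  emit P0@[16:19]
pos 20 'd': at 1 (via fail)
pos 21 'a': at 2
pos 22 'c': at 3
pos 23 'e': at 4  emit P0@[20:23]
pos 24 'd': at 1 (via fail)
pos 25 'e': at 10 (via fail)
pos 26 'b': at 11
pos 27 'b': at 12  emit P2@[25:27]
pos 28 'a': at 13 (via fail)
pos 29 'b': at 14
pos 30 'b': at 15
pos 31 'b': at 16  emit P3@[28:31]
pos 32 'c': at 5 (via fail)
pos 33 'a': at 6
pos 34 'b': at 7
pos 35 'b': at 8
pos 36 'b': at 9  emit P1@[32:36],P3@[33:36]
pos 37 'e': at 10 (via fail)
pos 38 'b': at 11
pos 39 'a': at 13 (via fail)
pos 40 'b': at 14
pos 41 'b': at 15
pos 42 'b': at 16  emit P3@[39:42]
pos 43 'a': at 13 (via fail)
pos 44 'b': at 14
pos 45 'b': at 15
pos 46 'b': at 16  emit P3@[43:46]
pos 47 'b': at 0 (via fail)
pos 48 'b': at 0
pos 49 'a': at 13
pos 50 'b': at 14
pos 51 'b': at 15
pos 52 'b': at 16  emit P3@[49:52]

Result: [[10,0],[15,1],[15,3],[19,0],[23,0],[27,2],[31,3],[36,1],[36,3],[42,3],[46,3],[52,3]]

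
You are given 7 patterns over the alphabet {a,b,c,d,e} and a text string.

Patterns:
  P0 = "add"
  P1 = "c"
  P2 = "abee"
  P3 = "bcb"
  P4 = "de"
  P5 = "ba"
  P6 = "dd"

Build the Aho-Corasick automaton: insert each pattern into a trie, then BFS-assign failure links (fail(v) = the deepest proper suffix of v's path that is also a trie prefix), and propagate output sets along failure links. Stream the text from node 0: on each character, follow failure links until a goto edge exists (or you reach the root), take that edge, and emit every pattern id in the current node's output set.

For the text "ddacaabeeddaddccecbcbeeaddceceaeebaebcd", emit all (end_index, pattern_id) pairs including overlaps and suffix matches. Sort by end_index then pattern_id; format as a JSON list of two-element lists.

Construct AC machine:
Trie (insert patterns):
  0='ε' goto a→1 b→8 c→4 d→11
  1='a' goto b→5 d→2
  2='ad' goto d→3
  3='add' goto ·  ←P0
  4='c' goto ·  ←P1
  5='ab' goto e→6
  6='abe' goto e→7
  7='abee' goto ·  ←P2
  8='b' goto a→13 c→9
  9='bc' goto b→10
  10='bcb' goto ·  ←P3
  11='d' goto d→14 e→12
  12='de' goto ·  ←P4
  13='ba' goto ·  ←P5
  14='dd' goto ·  ←P6

Failure links (BFS by depth):
  fail(1) 'a': from fail(0)=0 chase 'a': 0 ⇒ 0;  out=∅∪out(0)=∅
  fail(4) 'c': from fail(0)=0 chase 'c': 0 ⇒ 0;  out={1}∪out(0)={1}
  fail(8) 'b': from fail(0)=0 chase 'b': 0 ⇒ 0;  out=∅∪out(0)=∅
  fail(11) 'd': from fail(0)=0 chase 'd': 0 ⇒ 0;  out=∅∪out(0)=∅
  fail(2) 'ad': from fail(1)=0 chase 'd': 0 ⇒ 11;  out=∅∪out(11)=∅
  fail(5) 'ab': from fail(1)=0 chase 'b': 0 ⇒ 8;  out=∅∪out(8)=∅
  fail(9) 'bc': from fail(8)=0 chase 'c': 0 ⇒ 4;  out=∅∪out(4)={1}
  fail(12) 'de': from fail(11)=0 chase 'e': 0 ⇒ 0;  out={4}∪out(0)={4}
  fail(13) 'ba': from fail(8)=0 chase 'a': 0 ⇒ 1;  out={5}∪out(1)={5}
  fail(14) 'dd': from fail(11)=0 chase 'd': 0 ⇒ 11;  out={6}∪out(11)={6}
  fail(3) 'add': from fail(2)=11 chase 'd': 11 ⇒ 14;  out={0}∪out(14)={0,6}
  fail(6) 'abe': from fail(5)=8 chase 'e': 8→0 ⇒ 0;  out=∅∪out(0)=∅
  fail(10) 'bcb': from fail(9)=4 chase 'b': 4→0 ⇒ 8;  out={3}∪out(8)={3}
  fail(7) 'abee': from fail(6)=0 chase 'e': 0 ⇒ 0;  out={2}∪out(0)={2}

Text stream:
[0] read 'd'  n0⇒n11
[1] read 'd'  n11⇒n14  ** P6@[0:1]
[2] read 'a'  n14⇒n1 (via fail)
[3] read 'c'  n1⇒n4 (via fail)  ** P1@[3:3]
[4] read 'a'  n4⇒n1 (via fail)
[5] read 'a'  n1⇒n1 (via fail)
[6] read 'b'  n1⇒n5
[7] read 'e'  n5⇒n6
[8] read 'e'  n6⇒n7  ** P2@[5:8]
[9] read 'd'  n7⇒n11 (via fail)
[10] read 'd'  n11⇒n14  ** P6@[9:10]
[11] read 'a'  n14⇒n1 (via fail)
[12] read 'd'  n1⇒n2
[13] read 'd'  n2⇒n3  ** P0@[11:13],P6@[12:13]
[14] read 'c'  n3⇒n4 (via fail)  ** P1@[14:14]
[15] read 'c'  n4⇒n4 (via fail)  ** P1@[15:15]
[16] read 'e'  n4⇒n0 (via fail)
[17] read 'c'  n0⇒n4  ** P1@[17:17]
[18] read 'b'  n4⇒n8 (via fail)
[19] read 'c'  n8⇒n9  ** P1@[19:19]
[20] read 'b'  n9⇒n10  ** P3@[18:20]
[21] read 'e'  n10⇒n0 (via fail)
[22] read 'e'  n0⇒n0
[23] read 'a'  n0⇒n1
[24] read 'd'  n1⇒n2
[25] read 'd'  n2⇒n3  ** P0@[23:25],P6@[24:25]
[26] read 'c'  n3⇒n4 (via fail)  ** P1@[26:26]
[27] read 'e'  n4⇒n0 (via fail)
[28] read 'c'  n0⇒n4  ** P1@[28:28]
[29] read 'e'  n4⇒n0 (via fail)
[30] read 'a'  n0⇒n1
[31] read 'e'  n1⇒n0 (via fail)
[32] read 'e'  n0⇒n0
[33] read 'b'  n0⇒n8
[34] read 'a'  n8⇒n13  ** P5@[33:34]
[35] read 'e'  n13⇒n0 (via fail)
[36] read 'b'  n0⇒n8
[37] read 'c'  n8⇒n9  ** P1@[37:37]
[38] read 'd'  n9⇒n11 (via fail)

All matches (sorted): [[1,6],[3,1],[8,2],[10,6],[13,0],[13,6],[14,1],[15,1],[17,1],[19,1],[20,3],[25,0],[25,6],[26,1],[28,1],[34,5],[37,1]]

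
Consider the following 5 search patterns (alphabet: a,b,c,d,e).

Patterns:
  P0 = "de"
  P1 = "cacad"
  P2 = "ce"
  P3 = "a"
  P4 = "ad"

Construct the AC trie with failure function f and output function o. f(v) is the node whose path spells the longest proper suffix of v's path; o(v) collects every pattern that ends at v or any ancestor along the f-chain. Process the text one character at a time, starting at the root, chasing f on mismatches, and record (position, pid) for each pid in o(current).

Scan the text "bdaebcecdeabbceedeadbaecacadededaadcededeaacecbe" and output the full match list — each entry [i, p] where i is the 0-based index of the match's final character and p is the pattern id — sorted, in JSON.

Build:
Trie nodes:
  n0 'ε': a→9 c→3 d→1
  n1 'd': e→2
  n2 'de': ·  ←P0
  n3 'c': a→4 e→8
  n4 'ca': c→5
  n5 'cac': a→6
  n6 'caca': d→7
  n7 'cacad': ·  ←P1
  n8 'ce': ·  ←P2
  n9 'a': d→10  ←P3
  n10 'ad': ·  ←P4

BFS fail/out derivation:
  fail(1) 'd': from fail(0)=0 chase 'd': 0 ⇒ 0;  out=∅∪out(0)=∅
  fail(3) 'c': from fail(0)=0 chase 'c': 0 ⇒ 0;  out=∅∪out(0)=∅
  fail(9) 'a': from fail(0)=0 chase 'a': 0 ⇒ 0;  out={3}∪out(0)={3}
  fail(2) 'de': from fail(1)=0 chase 'e': 0 ⇒ 0;  out={0}∪out(0)={0}
  fail(4) 'ca': from fail(3)=0 chase 'a': 0 ⇒ 9;  out=∅∪out(9)={3}
  fail(8) 'ce': from fail(3)=0 chase 'e': 0 ⇒ 0;  out={2}∪out(0)={2}
  fail(10) 'ad': from fail(9)=0 chase 'd': 0 ⇒ 1;  out={4}∪out(1)={4}
  fail(5) 'cac': from fail(4)=9 chase 'c': 9→0 ⇒ 3;  out=∅∪out(3)=∅
  fail(6) 'caca': from fail(5)=3 chase 'a': 3 ⇒ 4;  out=∅∪out(4)={3}
  fail(7) 'cacad': from fail(6)=4 chase 'd': 4→9 ⇒ 10;  out={1}∪out(10)={1,4}

Run:
[0] read 'b'  n0⇒n0
[1] read 'd'  n0⇒n1
[2] read 'a'  n1⇒n9 (via fail)  ** P3@[2:2]
[3] read 'e'  n9⇒n0 (via fail)
[4] read 'b'  n0⇒n0
[5] read 'c'  n0⇒n3
[6] read 'e'  n3⇒n8  ** P2@[5:6]
[7] read 'c'  n8⇒n3 (via fail)
[8] read 'd'  n3⇒n1 (via fail)
[9] read 'e'  n1⇒n2  ** P0@[8:9]
[10] read 'a'  n2⇒n9 (via fail)  ** P3@[10:10]
[11] read 'b'  n9⇒n0 (via fail)
[12] read 'b'  n0⇒n0
[13] read 'c'  n0⇒n3
[14] read 'e'  n3⇒n8  ** P2@[13:14]
[15] read 'e'  n8⇒n0 (via fail)
[16] read 'd'  n0⇒n1
[17] read 'e'  n1⇒n2  ** P0@[16:17]
[18] read 'a'  n2⇒n9 (via fail)  ** P3@[18:18]
[19] read 'd'  n9⇒n10  ** P4@[18:19]
[20] read 'b'  n10⇒n0 (via fail)
[21] read 'a'  n0⇒n9  ** P3@[21:21]
[22] read 'e'  n9⇒n0 (via fail)
[23] read 'c'  n0⇒n3
[24] read 'a'  n3⇒n4  ** P3@[24:24]
[25] read 'c'  n4⇒n5
[26] read 'a'  n5⇒n6  ** P3@[26:26]
[27] read 'd'  n6⇒n7  ** P1@[23:27],P4@[26:27]
[28] read 'e'  n7⇒n2 (via fail)  ** P0@[27:28]
[29] read 'd'  n2⇒n1 (via fail)
[30] read 'e'  n1⇒n2  ** P0@[29:30]
[31] read 'd'  n2⇒n1 (via fail)
[32] read 'a'  n1⇒n9 (via fail)  ** P3@[32:32]
[33] read 'a'  n9⇒n9 (via fail)  ** P3@[33:33]
[34] read 'd'  n9⇒n10  ** P4@[33:34]
[35] read 'c'  n10⇒n3 (via fail)
[36] read 'e'  n3⇒n8  ** P2@[35:36]
[37] read 'd'  n8⇒n1 (via fail)
[38] read 'e'  n1⇒n2  ** P0@[37:38]
[39] read 'd'  n2⇒n1 (via fail)
[40] read 'e'  n1⇒n2  ** P0@[39:40]
[41] read 'a'  n2⇒n9 (via fail)  ** P3@[41:41]
[42] read 'a'  n9⇒n9 (via fail)  ** P3@[42:42]
[43] read 'c'  n9⇒n3 (via fail)
[44] read 'e'  n3⇒n8  ** P2@[43:44]
[45] read 'c'  n8⇒n3 (via fail)
[46] read 'b'  n3⇒n0 (via fail)
[47] read 'e'  n0⇒n0

Result: [[2,3],[6,2],[9,0],[10,3],[14,2],[17,0],[18,3],[19,4],[21,3],[24,3],[26,3],[27,1],[27,4],[28,0],[30,0],[32,3],[33,3],[34,4],[36,2],[38,0],[40,0],[41,3],[42,3],[44,2]]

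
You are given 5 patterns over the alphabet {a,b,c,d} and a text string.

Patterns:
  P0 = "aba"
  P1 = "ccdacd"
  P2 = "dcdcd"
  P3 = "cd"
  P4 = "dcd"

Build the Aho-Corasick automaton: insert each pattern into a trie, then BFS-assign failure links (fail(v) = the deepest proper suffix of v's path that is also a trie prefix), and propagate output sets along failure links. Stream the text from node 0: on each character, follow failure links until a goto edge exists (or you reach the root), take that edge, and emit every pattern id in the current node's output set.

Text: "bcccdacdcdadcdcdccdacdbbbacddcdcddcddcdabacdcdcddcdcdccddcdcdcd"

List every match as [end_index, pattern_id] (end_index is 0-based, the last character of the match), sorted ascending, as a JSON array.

Build automaton:
Trie (insert patterns):
  0='ε' goto a→1 c→4 d→10
  1='a' goto b→2
  2='ab' goto a→3
  3='aba' goto ·  [P0 ends]
  4='c' goto c→5 d→15
  5='cc' goto d→6
  6='ccd' goto a→7
  7='ccda' goto c→8
  8='ccdac' goto d→9
  9='ccdacd' goto ·  [P1 ends]
  10='d' goto c→11
  11='dc' goto d→12
  12='dcd' goto c→13  [P4 ends]
  13='dcdc' goto d→14
  14='dcdcd' goto ·  [P2 ends]
  15='cd' goto ·  [P3 ends]

BFS fail/out derivation:
  fail(1) 'a': from fail(0)=0 chase 'a': 0 ⇒ 0;  out=∅∪out(0)=∅
  fail(4) 'c': from fail(0)=0 chase 'c': 0 ⇒ 0;  out=∅∪out(0)=∅
  fail(10) 'd': from fail(0)=0 chase 'd': 0 ⇒ 0;  out=∅∪out(0)=∅
  fail(2) 'ab': from fail(1)=0 chase 'b': 0 ⇒ 0;  out=∅∪out(0)=∅
  fail(5) 'cc': from fail(4)=0 chase 'c': 0 ⇒ 4;  out=∅∪out(4)=∅
  fail(11) 'dc': from fail(10)=0 chase 'c': 0 ⇒ 4;  out=∅∪out(4)=∅
  fail(15) 'cd': from fail(4)=0 chase 'd': 0 ⇒ 10;  out={3}∪out(10)={3}
  fail(3) 'aba': from fail(2)=0 chase 'a': 0 ⇒ 1;  out={0}∪out(1)={0}
  fail(6) 'ccd': from fail(5)=4 chase 'd': 4 ⇒ 15;  out=∅∪out(15)={3}
  fail(12) 'dcd': from fail(11)=4 chase 'd': 4 ⇒ 15;  out={4}∪out(15)={3,4}
  fail(7) 'ccda': from fail(6)=15 chase 'a': 15→10→0 ⇒ 1;  out=∅∪out(1)=∅
  fail(13) 'dcdc': from fail(12)=15 chase 'c': 15→10 ⇒ 11;  out=∅∪out(11)=∅
  fail(8) 'ccdac': from fail(7)=1 chase 'c': 1→0 ⇒ 4;  out=∅∪out(4)=∅
  fail(14) 'dcdcd': from fail(13)=11 chase 'd': 11 ⇒ 12;  out={2}∪out(12)={2,3,4}
  fail(9) 'ccdacd': from fail(8)=4 chase 'd': 4 ⇒ 15;  out={1}∪out(15)={1,3}

Run:
[0] read 'b'  n0⇒n0
[1] read 'c'  n0⇒n4
[2] read 'c'  n4⇒n5
[3] read 'c'  n5⇒n5 (fail-walked)
[4] read 'd'  n5⇒n6  emit P3@[3:4]
[5] read 'a'  n6⇒n7
[6] read 'c'  n7⇒n8
[7] read 'd'  n8⇒n9  emit P1@[2:7],P3@[6:7]
[8] read 'c'  n9⇒n11 (fail-walked)
[9] read 'd'  n11⇒n12  emit P3@[8:9],P4@[7:9]
[10] read 'a'  n12⇒n1 (fail-walked)
[11] read 'd'  n1⇒n10 (fail-walked)
[12] read 'c'  n10⇒n11
[13] read 'd'  n11⇒n12  emit P3@[12:13],P4@[11:13]
[14] read 'c'  n12⇒n13
[15] read 'd'  n13⇒n14  emit P2@[11:15],P3@[14:15],P4@[13:15]
[16] read 'c'  n14⇒n13 (fail-walked)
[17] read 'c'  n13⇒n5 (fail-walked)
[18] read 'd'  n5⇒n6  emit P3@[17:18]
[19] read 'a'  n6⇒n7
[20] read 'c'  n7⇒n8
[21] read 'd'  n8⇒n9  emit P1@[16:21],P3@[20:21]
[22] read 'b'  n9⇒n0 (fail-walked)
[23] read 'b'  n0⇒n0
[24] read 'b'  n0⇒n0
[25] read 'a'  n0⇒n1
[26] read 'c'  n1⇒n4 (fail-walked)
[27] read 'd'  n4⇒n15  emit P3@[26:27]
[28] read 'd'  n15⇒n10 (fail-walked)
[29] read 'c'  n10⇒n11
[30] read 'd'  n11⇒n12  emit P3@[29:30],P4@[28:30]
[31] read 'c'  n12⇒n13
[32] read 'd'  n13⇒n14  emit P2@[28:32],P3@[31:32],P4@[30:32]
[33] read 'd'  n14⇒n10 (fail-walked)
[34] read 'c'  n10⇒n11
[35] read 'd'  n11⇒n12  emit P3@[34:35],P4@[33:35]
[36] read 'd'  n12⇒n10 (fail-walked)
[37] read 'c'  n10⇒n11
[38] read 'd'  n11⇒n12  emit P3@[37:38],P4@[36:38]
[39] read 'a'  n12⇒n1 (fail-walked)
[40] read 'b'  n1⇒n2
[41] read 'a'  n2⇒n3  emit P0@[39:41]
[42] read 'c'  n3⇒n4 (fail-walked)
[43] read 'd'  n4⇒n15  emit P3@[42:43]
[44] read 'c'  n15⇒n11 (fail-walked)
[45] read 'd'  n11⇒n12  emit P3@[44:45],P4@[43:45]
[46] read 'c'  n12⇒n13
[47] read 'd'  n13⇒n14  emit P2@[43:47],P3@[46:47],P4@[45:47]
[48] read 'd'  n14⇒n10 (fail-walked)
[49] read 'c'  n10⇒n11
[50] read 'd'  n11⇒n12  emit P3@[49:50],P4@[48:50]
[51] read 'c'  n12⇒n13
[52] read 'd'  n13⇒n14  emit P2@[48:52],P3@[51:52],P4@[50:52]
[53] read 'c'  n14⇒n13 (fail-walked)
[54] read 'c'  n13⇒n5 (fail-walked)
[55] read 'd'  n5⇒n6  emit P3@[54:55]
[56] read 'd'  n6⇒n10 (fail-walked)
[57] read 'c'  n10⇒n11
[58] read 'd'  n11⇒n12  emit P3@[57:58],P4@[56:58]
[59] read 'c'  n12⇒n13
[60] read 'd'  n13⇒n14  emit P2@[56:60],P3@[59:60],P4@[58:60]
[61] read 'c'  n14⇒n13 (fail-walked)
[62] read 'd'  n13⇒n14  emit P2@[58:62],P3@[61:62],P4@[60:62]

All matches (sorted): [[4,3],[7,1],[7,3],[9,3],[9,4],[13,3],[13,4],[15,2],[15,3],[15,4],[18,3],[21,1],[21,3],[27,3],[30,3],[30,4],[32,2],[32,3],[32,4],[35,3],[35,4],[38,3],[38,4],[41,0],[43,3],[45,3],[45,4],[47,2],[47,3],[47,4],[50,3],[50,4],[52,2],[52,3],[52,4],[55,3],[58,3],[58,4],[60,2],[60,3],[60,4],[62,2],[62,3],[62,4]]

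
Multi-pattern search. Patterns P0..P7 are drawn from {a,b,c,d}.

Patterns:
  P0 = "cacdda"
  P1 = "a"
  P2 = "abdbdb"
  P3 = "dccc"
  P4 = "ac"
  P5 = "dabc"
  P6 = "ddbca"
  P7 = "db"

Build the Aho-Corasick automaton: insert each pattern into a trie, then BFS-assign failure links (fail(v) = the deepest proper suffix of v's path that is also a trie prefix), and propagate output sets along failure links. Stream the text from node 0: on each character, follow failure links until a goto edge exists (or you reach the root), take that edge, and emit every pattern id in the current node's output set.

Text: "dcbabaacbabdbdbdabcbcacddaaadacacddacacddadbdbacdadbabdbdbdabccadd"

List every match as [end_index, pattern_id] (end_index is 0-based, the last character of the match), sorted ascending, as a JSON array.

Build:
Trie nodes:
  n0 'ε': a→7 c→1 d→13
  n1 'c': a→2
  n2 'ca': c→3
  n3 'cac': d→4
  n4 'cacd': d→5
  n5 'cacdd': a→6
  n6 'cacdda': ·  ←P0
  n7 'a': b→8 c→17  ←P1
  n8 'ab': d→9
  n9 'abd': b→10
  n10 'abdb': d→11
  n11 'abdbd': b→12
  n12 'abdbdb': ·  ←P2
  n13 'd': a→18 b→25 c→14 d→21
  n14 'dc': c→15
  n15 'dcc': c→16
  n16 'dccc': ·  ←P3
  n17 'ac': ·  ←P4
  n18 'da': b→19
  n19 'dab': c→20
  n20 'dabc': ·  ←P5
  n21 'dd': b→22
  n22 'ddb': c→23
  n23 'ddbc': a→24
  n24 'ddbca': ·  ←P6
  n25 'db': ·  ←P7

BFS fail/out derivation:
  n1('c'): parent n0 fail=0; on 'c' 0 → fail=0;  out ∅∪∅=∅
  n7('a'): parent n0 fail=0; on 'a' 0 → fail=0;  out {1}∪∅={1}
  n13('d'): parent n0 fail=0; on 'd' 0 → fail=0;  out ∅∪∅=∅
  n2('ca'): parent n1 fail=0; on 'a' 0 → fail=7;  out ∅∪{1}={1}
  n8('ab'): parent n7 fail=0; on 'b' 0 → fail=0;  out ∅∪∅=∅
  n14('dc'): parent n13 fail=0; on 'c' 0 → fail=1;  out ∅∪∅=∅
  n17('ac'): parent n7 fail=0; on 'c' 0 → fail=1;  out {4}∪∅={4}
  n18('da'): parent n13 fail=0; on 'a' 0 → fail=7;  out ∅∪{1}={1}
  n21('dd'): parent n13 fail=0; on 'd' 0 → fail=13;  out ∅∪∅=∅
  n25('db'): parent n13 fail=0; on 'b' 0 → fail=0;  out {7}∪∅={7}
  n3('cac'): parent n2 fail=7; on 'c' 7 → fail=17;  out ∅∪{4}={4}
  n9('abd'): parent n8 fail=0; on 'd' 0 → fail=13;  out ∅∪∅=∅
  n15('dcc'): parent n14 fail=1; on 'c' 1→0 → fail=1;  out ∅∪∅=∅
  n19('dab'): parent n18 fail=7; on 'b' 7 → fail=8;  out ∅∪∅=∅
  n22('ddb'): parent n21 fail=13; on 'b' 13 → fail=25;  out ∅∪{7}={7}
  n4('cacd'): parent n3 fail=17; on 'd' 17→1→0 → fail=13;  out ∅∪∅=∅
  n10('abdb'): parent n9 fail=13; on 'b' 13 → fail=25;  out ∅∪{7}={7}
  n16('dccc'): parent n15 fail=1; on 'c' 1→0 → fail=1;  out {3}∪∅={3}
  n20('dabc'): parent n19 fail=8; on 'c' 8→0 → fail=1;  out {5}∪∅={5}
  n23('ddbc'): parent n22 fail=25; on 'c' 25→0 → fail=1;  out ∅∪∅=∅
  n5('cacdd'): parent n4 fail=13; on 'd' 13 → fail=21;  out ∅∪∅=∅
  n11('abdbd'): parent n10 fail=25; on 'd' 25→0 → fail=13;  out ∅∪∅=∅
  n24('ddbca'): parent n23 fail=1; on 'a' 1 → fail=2;  out {6}∪{1}={1,6}
  n6('cacdda'): parent n5 fail=21; on 'a' 21→13 → fail=18;  out {0}∪{1}={0,1}
  n12('abdbdb'): parent n11 fail=13; on 'b' 13 → fail=25;  out {2}∪{7}={2,7}

Scan:
i=0 'd': node 0→13
i=1 'c': node 13→14
i=2 'b': node 14→0 (via fail)
i=3 'a': node 0→7  ** P1@[3:3]
i=4 'b': node 7→8
i=5 'a': node 8→7 (via fail)  ** P1@[5:5]
i=6 'a': node 7→7 (via fail)  ** P1@[6:6]
i=7 'c': node 7→17  ** P4@[6:7]
i=8 'b': node 17→0 (via fail)
i=9 'a': node 0→7  ** P1@[9:9]
i=10 'b': node 7→8
i=11 'd': node 8→9
i=12 'b': node 9→10  ** P7@[11:12]
i=13 'd': node 10→11
i=14 'b': node 11→12  ** P2@[9:14],P7@[13:14]
i=15 'd': node 12→13 (via fail)
i=16 'a': node 13→18  ** P1@[16:16]
i=17 'b': node 18→19
i=18 'c': node 19→20  ** P5@[15:18]
i=19 'b': node 20→0 (via fail)
i=20 'c': node 0→1
i=21 'a': node 1→2  ** P1@[21:21]
i=22 'c': node 2→3  ** P4@[21:22]
i=23 'd': node 3→4
i=24 'd': node 4→5
i=25 'a': node 5→6  ** P0@[20:25],P1@[25:25]
i=26 'a': node 6→7 (via fail)  ** P1@[26:26]
i=27 'a': node 7→7 (via fail)  ** P1@[27:27]
i=28 'd': node 7→13 (via fail)
i=29 'a': node 13→18  ** P1@[29:29]
i=30 'c': node 18→17 (via fail)  ** P4@[29:30]
i=31 'a': node 17→2 (via fail)  ** P1@[31:31]
i=32 'c': node 2→3  ** P4@[31:32]
i=33 'd': node 3→4
i=34 'd': node 4→5
i=35 'a': node 5→6  ** P0@[30:35],P1@[35:35]
i=36 'c': node 6→17 (via fail)  ** P4@[35:36]
i=37 'a': node 17→2 (via fail)  ** P1@[37:37]
i=38 'c': node 2→3  ** P4@[37:38]
i=39 'd': node 3→4
i=40 'd': node 4→5
i=41 'a': node 5→6  ** P0@[36:41],P1@[41:41]
i=42 'd': node 6→13 (via fail)
i=43 'b': node 13→25  ** P7@[42:43]
i=44 'd': node 25→13 (via fail)
i=45 'b': node 13→25  ** P7@[44:45]
i=46 'a': node 25→7 (via fail)  ** P1@[46:46]
i=47 'c': node 7→17  ** P4@[46:47]
i=48 'd': node 17→13 (via fail)
i=49 'a': node 13→18  ** P1@[49:49]
i=50 'd': node 18→13 (via fail)
i=51 'b': node 13→25  ** P7@[50:51]
i=52 'a': node 25→7 (via fail)  ** P1@[52:52]
i=53 'b': node 7→8
i=54 'd': node 8→9
i=55 'b': node 9→10  ** P7@[54:55]
i=56 'd': node 10→11
i=57 'b': node 11→12  ** P2@[52:57],P7@[56:57]
i=58 'd': node 12→13 (via fail)
i=59 'a': node 13→18  ** P1@[59:59]
i=60 'b': node 18→19
i=61 'c': node 19→20  ** P5@[58:61]
i=62 'c': node 20→1 (via fail)
i=63 'a': node 1→2  ** P1@[63:63]
i=64 'd': node 2→13 (via fail)
i=65 'd': node 13→21

Result: [[3,1],[5,1],[6,1],[7,4],[9,1],[12,7],[14,2],[14,7],[16,1],[18,5],[21,1],[22,4],[25,0],[25,1],[26,1],[27,1],[29,1],[30,4],[31,1],[32,4],[35,0],[35,1],[36,4],[37,1],[38,4],[41,0],[41,1],[43,7],[45,7],[46,1],[47,4],[49,1],[51,7],[52,1],[55,7],[57,2],[57,7],[59,1],[61,5],[63,1]]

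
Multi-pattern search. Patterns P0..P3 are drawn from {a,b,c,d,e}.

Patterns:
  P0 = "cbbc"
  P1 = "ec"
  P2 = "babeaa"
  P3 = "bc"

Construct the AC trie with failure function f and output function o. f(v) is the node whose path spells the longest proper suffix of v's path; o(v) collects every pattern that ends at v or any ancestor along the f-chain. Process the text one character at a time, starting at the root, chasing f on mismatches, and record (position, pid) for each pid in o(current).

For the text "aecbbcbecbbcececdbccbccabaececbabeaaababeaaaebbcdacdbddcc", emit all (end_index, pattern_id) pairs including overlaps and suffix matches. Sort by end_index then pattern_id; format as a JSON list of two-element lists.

Build automaton:
Trie nodes:
  n0 'ε': b→7 c→1 e→5
  n1 'c': b→2
  n2 'cb': b→3
  n3 'cbb': c→4
  n4 'cbbc': ·  ←P0
  n5 'e': c→6
  n6 'ec': ·  ←P1
  n7 'b': a→8 c→13
  n8 'ba': b→9
  n9 'bab': e→10
  n10 'babe': a→11
  n11 'babea': a→12
  n12 'babeaa': ·  ←P2
  n13 'bc': ·  ←P3

Failure links (BFS by depth):
  fail(1) 'c': from fail(0)=0 chase 'c': 0 ⇒ 0;  out=∅∪out(0)=∅
  fail(5) 'e': from fail(0)=0 chase 'e': 0 ⇒ 0;  out=∅∪out(0)=∅
  fail(7) 'b': from fail(0)=0 chase 'b': 0 ⇒ 0;  out=∅∪out(0)=∅
  fail(2) 'cb': from fail(1)=0 chase 'b': 0 ⇒ 7;  out=∅∪out(7)=∅
  fail(6) 'ec': from fail(5)=0 chase 'c': 0 ⇒ 1;  out={1}∪out(1)={1}
  fail(8) 'ba': from fail(7)=0 chase 'a': 0 ⇒ 0;  out=∅∪out(0)=∅
  fail(13) 'bc': from fail(7)=0 chase 'c': 0 ⇒ 1;  out={3}∪out(1)={3}
  fail(3) 'cbb': from fail(2)=7 chase 'b': 7→0 ⇒ 7;  out=∅∪out(7)=∅
  fail(9) 'bab': from fail(8)=0 chase 'b': 0 ⇒ 7;  out=∅∪out(7)=∅
  fail(4) 'cbbc': from fail(3)=7 chase 'c': 7 ⇒ 13;  out={0}∪out(13)={0,3}
  fail(10) 'babe': from fail(9)=7 chase 'e': 7→0 ⇒ 5;  out=∅∪out(5)=∅
  fail(11) 'babea': from fail(10)=5 chase 'a': 5→0 ⇒ 0;  out=∅∪out(0)=∅
  fail(12) 'babeaa': from fail(11)=0 chase 'a': 0 ⇒ 0;  out={2}∪out(0)={2}

Run:
i=0 'a': node 0→0
i=1 'e': node 0→5
i=2 'c': node 5→6  emit P1@[1:2]
i=3 'b': node 6→2 (via fail)
i=4 'b': node 2→3
i=5 'c': node 3→4  emit P0@[2:5],P3@[4:5]
i=6 'b': node 4→2 (via fail)
i=7 'e': node 2→5 (via fail)
i=8 'c': node 5→6  emit P1@[7:8]
i=9 'b': node 6→2 (via fail)
i=10 'b': node 2→3
i=11 'c': node 3→4  emit P0@[8:11],P3@[10:11]
i=12 'e': node 4→5 (via fail)
i=13 'c': node 5→6  emit P1@[12:13]
i=14 'e': node 6→5 (via fail)
i=15 'c': node 5→6  emit P1@[14:15]
i=16 'd': node 6→0 (via fail)
i=17 'b': node 0→7
i=18 'c': node 7→13  emit P3@[17:18]
i=19 'c': node 13→1 (via fail)
i=20 'b': node 1→2
i=21 'c': node 2→13 (via fail)  emit P3@[20:21]
i=22 'c': node 13→1 (via fail)
i=23 'a': node 1→0 (via fail)
i=24 'b': node 0→7
i=25 'a': node 7→8
i=26 'e': node 8→5 (via fail)
i=27 'c': node 5→6  emit P1@[26:27]
i=28 'e': node 6→5 (via fail)
i=29 'c': node 5→6  emit P1@[28:29]
i=30 'b': node 6→2 (via fail)
i=31 'a': node 2→8 (via fail)
i=32 'b': node 8→9
i=33 'e': node 9→10
i=34 'a': node 10→11
i=35 'a': node 11→12  emit P2@[30:35]
i=36 'a': node 12→0 (via fail)
i=37 'b': node 0→7
i=38 'a': node 7→8
i=39 'b': node 8→9
i=40 'e': node 9→10
i=41 'a': node 10→11
i=42 'a': node 11→12  emit P2@[37:42]
i=43 'a': node 12→0 (via fail)
i=44 'e': node 0→5
i=45 'b': node 5→7 (via fail)
i=46 'b': node 7→7 (via fail)
i=47 'c': node 7→13  emit P3@[46:47]
i=48 'd': node 13→0 (via fail)
i=49 'a': node 0→0
i=50 'c': node 0→1
i=51 'd': node 1→0 (via fail)
i=52 'b': node 0→7
i=53 'd': node 7→0 (via fail)
i=54 'd': node 0→0
i=55 'c': node 0→1
i=56 'c': node 1→1 (via fail)

All matches (sorted): [[2,1],[5,0],[5,3],[8,1],[11,0],[11,3],[13,1],[15,1],[18,3],[21,3],[27,1],[29,1],[35,2],[42,2],[47,3]]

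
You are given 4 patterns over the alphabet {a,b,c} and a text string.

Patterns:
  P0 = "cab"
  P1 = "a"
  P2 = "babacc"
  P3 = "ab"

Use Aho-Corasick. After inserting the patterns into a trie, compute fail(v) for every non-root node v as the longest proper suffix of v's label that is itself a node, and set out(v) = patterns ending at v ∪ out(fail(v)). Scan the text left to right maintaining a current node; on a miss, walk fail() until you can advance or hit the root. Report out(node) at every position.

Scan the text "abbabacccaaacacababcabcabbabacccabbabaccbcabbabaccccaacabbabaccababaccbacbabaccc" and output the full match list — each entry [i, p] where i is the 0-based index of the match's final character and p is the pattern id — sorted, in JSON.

Build:
Trie nodes:
  0='ε' goto a→4 b→5 c→1
  1='c' goto a→2
  2='ca' goto b→3
  3='cab' goto ·  ←P0
  4='a' goto b→11  ←P1
  5='b' goto a→6
  6='ba' goto b→7
  7='bab' goto a→8
  8='baba' goto c→9
  9='babac' goto c→10
  10='babacc' goto ·  ←P2
  11='ab' goto ·  ←P3

BFS fail/out derivation:
  n1('c'): parent n0 fail=0; on 'c' 0 → fail=0;  out ∅∪∅=∅
  n4('a'): parent n0 fail=0; on 'a' 0 → fail=0;  out {1}∪∅={1}
  n5('b'): parent n0 fail=0; on 'b' 0 → fail=0;  out ∅∪∅=∅
  n2('ca'): parent n1 fail=0; on 'a' 0 → fail=4;  out ∅∪{1}={1}
  n6('ba'): parent n5 fail=0; on 'a' 0 → fail=4;  out ∅∪{1}={1}
  n11('ab'): parent n4 fail=0; on 'b' 0 → fail=5;  out {3}∪∅={3}
  n3('cab'): parent n2 fail=4; on 'b' 4 → fail=11;  out {0}∪{3}={0,3}
  n7('bab'): parent n6 fail=4; on 'b' 4 → fail=11;  out ∅∪{3}={3}
  n8('baba'): parent n7 fail=11; on 'a' 11→5 → fail=6;  out ∅∪{1}={1}
  n9('babac'): parent n8 fail=6; on 'c' 6→4→0 → fail=1;  out ∅∪∅=∅
  n10('babacc'): parent n9 fail=1; on 'c' 1→0 → fail=1;  out {2}∪∅={2}

Run:
[0] read 'a'  n0⇒n4  → match P1@[0:0]
[1] read 'b'  n4⇒n11  → match P3@[0:1]
[2] read 'b'  n11⇒n5 ·f
[3] read 'a'  n5⇒n6  → match P1@[3:3]
[4] read 'b'  n6⇒n7  → match P3@[3:4]
[5] read 'a'  n7⇒n8  → match P1@[5:5]
[6] read 'c'  n8⇒n9
[7] read 'c'  n9⇒n10  → match P2@[2:7]
[8] read 'c'  n10⇒n1 ·f
[9] read 'a'  n1⇒n2  → match P1@[9:9]
[10] read 'a'  n2⇒n4 ·f  → match P1@[10:10]
[11] read 'a'  n4⇒n4 ·f  → match P1@[11:11]
[12] read 'c'  n4⇒n1 ·f
[13] read 'a'  n1⇒n2  → match P1@[13:13]
[14] read 'c'  n2⇒n1 ·f
[15] read 'a'  n1⇒n2  → match P1@[15:15]
[16] read 'b'  n2⇒n3  → match P0@[14:16],P3@[15:16]
[17] read 'a'  n3⇒n6 ·f  → match P1@[17:17]
[18] read 'b'  n6⇒n7  → match P3@[17:18]
[19] read 'c'  n7⇒n1 ·f
[20] read 'a'  n1⇒n2  → match P1@[20:20]
[21] read 'b'  n2⇒n3  → match P0@[19:21],P3@[20:21]
[22] read 'c'  n3⇒n1 ·f
[23] read 'a'  n1⇒n2  → match P1@[23:23]
[24] read 'b'  n2⇒n3  → match P0@[22:24],P3@[23:24]
[25] read 'b'  n3⇒n5 ·f
[26] read 'a'  n5⇒n6  → match P1@[26:26]
[27] read 'b'  n6⇒n7  → match P3@[26:27]
[28] read 'a'  n7⇒n8  → match P1@[28:28]
[29] read 'c'  n8⇒n9
[30] read 'c'  n9⇒n10  → match P2@[25:30]
[31] read 'c'  n10⇒n1 ·f
[32] read 'a'  n1⇒n2  → match P1@[32:32]
[33] read 'b'  n2⇒n3  → match P0@[31:33],P3@[32:33]
[34] read 'b'  n3⇒n5 ·f
[35] read 'a'  n5⇒n6  → match P1@[35:35]
[36] read 'b'  n6⇒n7  → match P3@[35:36]
[37] read 'a'  n7⇒n8  → match P1@[37:37]
[38] read 'c'  n8⇒n9
[39] read 'c'  n9⇒n10  → match P2@[34:39]
[40] read 'b'  n10⇒n5 ·f
[41] read 'c'  n5⇒n1 ·f
[42] read 'a'  n1⇒n2  → match P1@[42:42]
[43] read 'b'  n2⇒n3  → match P0@[41:43],P3@[42:43]
[44] read 'b'  n3⇒n5 ·f
[45] read 'a'  n5⇒n6  → match P1@[45:45]
[46] read 'b'  n6⇒n7  → match P3@[45:46]
[47] read 'a'  n7⇒n8  → match P1@[47:47]
[48] read 'c'  n8⇒n9
[49] read 'c'  n9⇒n10  → match P2@[44:49]
[50] read 'c'  n10⇒n1 ·f
[51] read 'c'  n1⇒n1 ·f
[52] read 'a'  n1⇒n2  → match P1@[52:52]
[53] read 'a'  n2⇒n4 ·f  → match P1@[53:53]
[54] read 'c'  n4⇒n1 ·f
[55] read 'a'  n1⇒n2  → match P1@[55:55]
[56] read 'b'  n2⇒n3  → match P0@[54:56],P3@[55:56]
[57] read 'b'  n3⇒n5 ·f
[58] read 'a'  n5⇒n6  → match P1@[58:58]
[59] read 'b'  n6⇒n7  → match P3@[58:59]
[60] read 'a'  n7⇒n8  → match P1@[60:60]
[61] read 'c'  n8⇒n9
[62] read 'c'  n9⇒n10  → match P2@[57:62]
[63] read 'a'  n10⇒n2 ·f  → match P1@[63:63]
[64] read 'b'  n2⇒n3  → match P0@[62:64],P3@[63:64]
[65] read 'a'  n3⇒n6 ·f  → match P1@[65:65]
[66] read 'b'  n6⇒n7  → match P3@[65:66]
[67] read 'a'  n7⇒n8  → match P1@[67:67]
[68] read 'c'  n8⇒n9
[69] read 'c'  n9⇒n10  → match P2@[64:69]
[70] read 'b'  n10⇒n5 ·f
[71] read 'a'  n5⇒n6  → match P1@[71:71]
[72] read 'c'  n6⇒n1 ·f
[73] read 'b'  n1⇒n5 ·f
[74] read 'a'  n5⇒n6  → match P1@[74:74]
[75] read 'b'  n6⇒n7  → match P3@[74:75]
[76] read 'a'  n7⇒n8  → match P1@[76:76]
[77] read 'c'  n8⇒n9
[78] read 'c'  n9⇒n10  → match P2@[73:78]
[79] read 'c'  n10⇒n1 ·f

Matches: [[0,1],[1,3],[3,1],[4,3],[5,1],[7,2],[9,1],[10,1],[11,1],[13,1],[15,1],[16,0],[16,3],[17,1],[18,3],[20,1],[21,0],[21,3],[23,1],[24,0],[24,3],[26,1],[27,3],[28,1],[30,2],[32,1],[33,0],[33,3],[35,1],[36,3],[37,1],[39,2],[42,1],[43,0],[43,3],[45,1],[46,3],[47,1],[49,2],[52,1],[53,1],[55,1],[56,0],[56,3],[58,1],[59,3],[60,1],[62,2],[63,1],[64,0],[64,3],[65,1],[66,3],[67,1],[69,2],[71,1],[74,1],[75,3],[76,1],[78,2]]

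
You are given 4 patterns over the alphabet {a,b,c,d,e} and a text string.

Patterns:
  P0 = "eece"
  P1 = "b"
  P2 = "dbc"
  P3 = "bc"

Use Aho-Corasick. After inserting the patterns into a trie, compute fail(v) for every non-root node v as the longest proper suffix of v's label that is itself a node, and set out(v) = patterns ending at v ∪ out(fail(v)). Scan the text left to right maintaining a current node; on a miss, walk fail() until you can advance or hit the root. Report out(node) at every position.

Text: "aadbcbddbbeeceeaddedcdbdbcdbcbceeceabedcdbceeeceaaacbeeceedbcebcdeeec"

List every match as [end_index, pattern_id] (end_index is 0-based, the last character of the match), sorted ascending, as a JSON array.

Build:
Trie nodes:
  n0 'ε': b→5 d→6 e→1
  n1 'e': e→2
  n2 'ee': c→3
  n3 'eec': e→4
  n4 'eece': ·  [P0 ends]
  n5 'b': c→9  [P1 ends]
  n6 'd': b→7
  n7 'db': c→8
  n8 'dbc': ·  [P2 ends]
  n9 'bc': ·  [P3 ends]

Failure links (BFS by depth):
  n1('e'): parent n0 fail=0; on 'e' 0 → fail=0;  out ∅∪∅=∅
  n5('b'): parent n0 fail=0; on 'b' 0 → fail=0;  out {1}∪∅={1}
  n6('d'): parent n0 fail=0; on 'd' 0 → fail=0;  out ∅∪∅=∅
  n2('ee'): parent n1 fail=0; on 'e' 0 → fail=1;  out ∅∪∅=∅
  n7('db'): parent n6 fail=0; on 'b' 0 → fail=5;  out ∅∪{1}={1}
  n9('bc'): parent n5 fail=0; on 'c' 0 → fail=0;  out {3}∪∅={3}
  n3('eec'): parent n2 fail=1; on 'c' 1→0 → fail=0;  out ∅∪∅=∅
  n8('dbc'): parent n7 fail=5; on 'c' 5 → fail=9;  out {2}∪{3}={2,3}
  n4('eece'): parent n3 fail=0; on 'e' 0 → fail=1;  out {0}∪∅={0}

Scan:
pos 0 'a': at 0
pos 1 'a': at 0
pos 2 'd': at 6
pos 3 'b': at 7  ** P1@[3:3]
pos 4 'c': at 8  ** P2@[2:4],P3@[3:4]
pos 5 'b': at 5 (fail-walked)  ** P1@[5:5]
pos 6 'd': at 6 (fail-walked)
pos 7 'd': at 6 (fail-walked)
pos 8 'b': at 7  ** P1@[8:8]
pos 9 'b': at 5 (fail-walked)  ** P1@[9:9]
pos 10 'e': at 1 (fail-walked)
pos 11 'e': at 2
pos 12 'c': at 3
pos 13 'e': at 4  ** P0@[10:13]
pos 14 'e': at 2 (fail-walked)
pos 15 'a': at 0 (fail-walked)
pos 16 'd': at 6
pos 17 'd': at 6 (fail-walked)
pos 18 'e': at 1 (fail-walked)
pos 19 'd': at 6 (fail-walked)
pos 20 'c': at 0 (fail-walked)
pos 21 'd': at 6
pos 22 'b': at 7  ** P1@[22:22]
pos 23 'd': at 6 (fail-walked)
pos 24 'b': at 7  ** P1@[24:24]
pos 25 'c': at 8  ** P2@[23:25],P3@[24:25]
pos 26 'd': at 6 (fail-walked)
pos 27 'b': at 7  ** P1@[27:27]
pos 28 'c': at 8  ** P2@[26:28],P3@[27:28]
pos 29 'b': at 5 (fail-walked)  ** P1@[29:29]
pos 30 'c': at 9  ** P3@[29:30]
pos 31 'e': at 1 (fail-walked)
pos 32 'e': at 2
pos 33 'c': at 3
pos 34 'e': at 4  ** P0@[31:34]
pos 35 'a': at 0 (fail-walked)
pos 36 'b': at 5  ** P1@[36:36]
pos 37 'e': at 1 (fail-walked)
pos 38 'd': at 6 (fail-walked)
pos 39 'c': at 0 (fail-walked)
pos 40 'd': at 6
pos 41 'b': at 7  ** P1@[41:41]
pos 42 'c': at 8  ** P2@[40:42],P3@[41:42]
pos 43 'e': at 1 (fail-walked)
pos 44 'e': at 2
pos 45 'e': at 2 (fail-walked)
pos 46 'c': at 3
pos 47 'e': at 4  ** P0@[44:47]
pos 48 'a': at 0 (fail-walked)
pos 49 'a': at 0
pos 50 'a': at 0
pos 51 'c': at 0
pos 52 'b': at 5  ** P1@[52:52]
pos 53 'e': at 1 (fail-walked)
pos 54 'e': at 2
pos 55 'c': at 3
pos 56 'e': at 4  ** P0@[53:56]
pos 57 'e': at 2 (fail-walked)
pos 58 'd': at 6 (fail-walked)
pos 59 'b': at 7  ** P1@[59:59]
pos 60 'c': at 8  ** P2@[58:60],P3@[59:60]
pos 61 'e': at 1 (fail-walked)
pos 62 'b': at 5 (fail-walked)  ** P1@[62:62]
pos 63 'c': at 9  ** P3@[62:63]
pos 64 'd': at 6 (fail-walked)
pos 65 'e': at 1 (fail-walked)
pos 66 'e': at 2
pos 67 'e': at 2 (fail-walked)
pos 68 'c': at 3

Result: [[3,1],[4,2],[4,3],[5,1],[8,1],[9,1],[13,0],[22,1],[24,1],[25,2],[25,3],[27,1],[28,2],[28,3],[29,1],[30,3],[34,0],[36,1],[41,1],[42,2],[42,3],[47,0],[52,1],[56,0],[59,1],[60,2],[60,3],[62,1],[63,3]]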